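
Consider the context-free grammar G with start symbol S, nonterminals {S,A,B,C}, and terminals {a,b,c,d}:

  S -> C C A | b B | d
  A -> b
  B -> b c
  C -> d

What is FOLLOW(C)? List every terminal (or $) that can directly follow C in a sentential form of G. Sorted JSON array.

FIRST sets, iterate to fixpoint:
[1]
  A via A→b: +{b}
  B via B→b c: +{b}
  C via C→d: +{d}
  S via S→C C A: +{d}
  S via S→b B: +{b}
  S: {b,d}  A: {b}  B: {b}  C: {d}
[2] done
  S: {b,d}  A: {b}  B: {b}  C: {d}

Compute FOLLOW by fixpoint:
seed FOLLOW(S) with $
pass 1:
  S→C C A: FOLLOW(C) ⊇ FIRST(C) = {d}; new: +{d}
  S→C C A: FOLLOW(C) ⊇ FIRST(A) = {b}; new: +{b}
  S→C C A: FOLLOW(A) ⊇ FOLLOW(S) ⊇ {$}; new: +{$}
  S→b B: FOLLOW(B) ⊇ FOLLOW(S) ⊇ {$}; new: +{$}
  FOLLOW[S]={$}  FOLLOW[A]={$}  FOLLOW[B]={$}  FOLLOW[C]={b,d}
pass 2: (stable)
  FOLLOW[S]={$}  FOLLOW[A]={$}  FOLLOW[B]={$}  FOLLOW[C]={b,d}

FOLLOW(C) = ["b", "d"]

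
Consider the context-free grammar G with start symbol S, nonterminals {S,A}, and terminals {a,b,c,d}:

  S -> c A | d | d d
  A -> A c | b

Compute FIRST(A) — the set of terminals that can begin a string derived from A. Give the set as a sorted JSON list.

Compute FIRST by fixpoint:
[1]
  A via A→b: +{b}
  S via S→c A: +{c}
  S via S→d: +{d}
  S: {c,d}  A: {b}
[2] done
  S: {c,d}  A: {b}

FIRST(A) = ["b"]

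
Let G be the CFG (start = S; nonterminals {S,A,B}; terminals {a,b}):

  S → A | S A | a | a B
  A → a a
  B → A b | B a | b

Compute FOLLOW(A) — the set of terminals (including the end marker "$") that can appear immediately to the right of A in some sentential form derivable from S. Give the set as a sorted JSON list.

FIRST iteration:
pass 1:
  A via A→a a: +{a}
  B via B→A b: +{a}
  B via B→b: +{b}
  S via S→A: +{a}
  FIRST[S]={a}  FIRST[A]={a}  FIRST[B]={a,b}
pass 2: — fixpoint
  FIRST[S]={a}  FIRST[A]={a}  FIRST[B]={a,b}

FOLLOW iteration:
FOLLOW(S) := {$}
iter 1:
  B→A b: FOLLOW(A) ⊇ FIRST(b) = {b}; new: +{b}
  B→B a: FOLLOW(B) ⊇ FIRST(a) = {a}; new: +{a}
  S→A: FOLLOW(A) ⊇ FOLLOW(S) ⊇ {$}; new: +{$}
  S→S A: FOLLOW(S) ⊇ FIRST(A) = {a}; new: +{a}
  S→S A: FOLLOW(A) ⊇ FOLLOW(S) ⊇ {$,a}; new: +{a}
  S→a B: FOLLOW(B) ⊇ FOLLOW(S) ⊇ {$,a}; new: +{$}
  FOLLOW[S]={$,a}  FOLLOW[A]={$,a,b}  FOLLOW[B]={$,a}
iter 2: — fixpoint
  FOLLOW[S]={$,a}  FOLLOW[A]={$,a,b}  FOLLOW[B]={$,a}

FOLLOW(A) = ["$", "a", "b"]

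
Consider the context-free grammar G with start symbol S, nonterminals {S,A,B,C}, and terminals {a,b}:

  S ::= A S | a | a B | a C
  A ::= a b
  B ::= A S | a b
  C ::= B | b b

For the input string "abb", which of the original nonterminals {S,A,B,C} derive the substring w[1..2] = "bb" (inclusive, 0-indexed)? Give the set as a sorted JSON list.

Convert to CNF:
  S -> A S | T0 B | T0 C | a
  A -> T0 T1
  B -> A S | T0 T1
  C -> A S | T0 T1 | T1 T1
  T0 -> a
  T1 -> b

Fill CYK table bottom-up (cells [i..j] with 1 ≤ i ≤ j ≤ 2 only):
  T[1,1] 'b' = {T1}  orig:{}
  T[2,2] 'b' = {T1}  orig:{}
  T[1,2] 'bb' = {C}

Original NTs in T[1,2] deriving "bb": ["C"]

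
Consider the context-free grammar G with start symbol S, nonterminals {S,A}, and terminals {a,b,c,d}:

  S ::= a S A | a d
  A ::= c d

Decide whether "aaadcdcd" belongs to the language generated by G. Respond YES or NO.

CNF form of G:
  S -> T2 T1 | T2 X3
  A -> T0 T1
  T0 -> c
  T1 -> d
  T2 -> a
  X3 -> S A

CYK fill:
  cell(0,0) a: {T2}  orig:{}
  cell(1,1) a: {T2}  orig:{}
  cell(2,2) a: {T2}  orig:{}
  cell(3,3) d: {T1}  orig:{}
  cell(4,4) c: {T0}  orig:{}
  cell(5,5) d: {T1}  orig:{}
  cell(6,6) c: {T0}  orig:{}
  cell(7,7) d: {T1}  orig:{}
  cell(0,1) aa: ∅
  cell(1,2) aa: ∅
  cell(2,3) ad: {S}
  cell(3,4) dc: ∅
  cell(4,5) cd: {A}
  cell(5,6) dc: ∅
  cell(6,7) cd: {A}
  cell(0,2) aaa: ∅
  cell(1,3) aad: ∅
  cell(2,4) adc: ∅
  cell(3,5) dcd: ∅
  cell(4,6) cdc: ∅
  cell(5,7) dcd: ∅
  cell(0,3) aaad: ∅
  cell(1,4) aadc: ∅
  cell(2,5) adcd: {X3}  orig:{}
  cell(3,6) dcdc: ∅
  cell(4,7) cdcd: ∅
  cell(0,4) aaadc: ∅
  cell(1,5) aadcd: {S}
  cell(2,6) adcdc: ∅
  cell(3,7) dcdcd: ∅
  cell(0,5) aaadcd: ∅
  cell(1,6) aadcdc: ∅
  cell(2,7) adcdcd: ∅
  cell(0,6) aaadcdc: ∅
  cell(1,7) aadcdcd: {X3}  orig:{}
  cell(0,7) aaadcdcd: {S}

S ∈ T[0,7] ⇒ YES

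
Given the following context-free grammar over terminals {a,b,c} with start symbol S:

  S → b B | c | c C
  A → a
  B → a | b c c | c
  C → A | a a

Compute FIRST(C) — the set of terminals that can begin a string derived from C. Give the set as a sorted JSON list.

FIRST sets, iterate to fixpoint:
pass 1:
  A via A→a: +{a}
  B via B→a: +{a}
  B via B→b c c: +{b}
  B via B→c: +{c}
  C via C→A: +{a}
  S via S→b B: +{b}
  S via S→c: +{c}
  FIRST(S)={b,c}  FIRST(A)={a}  FIRST(B)={a,b,c}  FIRST(C)={a}
pass 2: (no change)
  FIRST(S)={b,c}  FIRST(A)={a}  FIRST(B)={a,b,c}  FIRST(C)={a}

FIRST(C) = ["a"]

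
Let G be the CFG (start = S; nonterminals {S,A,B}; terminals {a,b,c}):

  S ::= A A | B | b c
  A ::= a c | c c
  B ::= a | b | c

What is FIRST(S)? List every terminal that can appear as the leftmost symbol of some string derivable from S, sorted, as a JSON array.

FIRST sets, iterate to fixpoint:
iter 1:
  A via A→a c: +{a}
  A via A→c c: +{c}
  B via B→a: +{a}
  B via B→b: +{b}
  B via B→c: +{c}
  S via S→A A: +{a,c}
  S via S→B: +{b}
  FIRST(S)={a,b,c}  FIRST(A)={a,c}  FIRST(B)={a,b,c}
iter 2: — fixpoint
  FIRST(S)={a,b,c}  FIRST(A)={a,c}  FIRST(B)={a,b,c}

FIRST(S) = ["a", "b", "c"]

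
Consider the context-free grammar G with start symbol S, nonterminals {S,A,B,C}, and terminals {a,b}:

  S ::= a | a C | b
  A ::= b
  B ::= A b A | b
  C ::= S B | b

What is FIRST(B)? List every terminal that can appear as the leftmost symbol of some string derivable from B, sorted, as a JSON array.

FIRST sets, iterate to fixpoint:
round 1:
  A via A→b: +{b}
  B via B→A b A: +{b}
  C via C→b: +{b}
  S via S→a: +{a}
  S via S→b: +{b}
  FIRST(S)={a,b}  FIRST(A)={b}  FIRST(B)={b}  FIRST(C)={b}
round 2:
  C via C→S B: +{a}
  FIRST(S)={a,b}  FIRST(A)={b}  FIRST(B)={b}  FIRST(C)={a,b}
round 3: (stable)
  FIRST(S)={a,b}  FIRST(A)={b}  FIRST(B)={b}  FIRST(C)={a,b}

FIRST(B) = ["b"]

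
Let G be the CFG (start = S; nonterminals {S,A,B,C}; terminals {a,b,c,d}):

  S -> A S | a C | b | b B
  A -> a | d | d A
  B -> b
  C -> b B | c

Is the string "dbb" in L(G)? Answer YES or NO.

Convert to CNF:
  S -> A S | T1 B | T2 C | b
  A -> T0 A | a | d
  B -> b
  C -> T1 B | c
  T0 -> d
  T1 -> b
  T2 -> a

CYK table (by increasing span):
  [0..0]={A,T0}  "d"  orig:{A}
  [1..1]={B,S,T1}  "b"  orig:{B,S}
  [2..2]={B,S,T1}  "b"  orig:{B,S}
  [0..1]={S}  "db"
  [1..2]={C,S}  "bb"
  [0..2]={S}  "dbb"

S ∈ T[0,2] ⇒ YES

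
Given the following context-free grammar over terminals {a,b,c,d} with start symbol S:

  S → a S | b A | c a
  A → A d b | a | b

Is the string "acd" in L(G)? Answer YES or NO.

Convert to CNF:
  S -> T1 A | T2 S | T3 T2
  A -> A X4 | a | b
  T0 -> d
  T1 -> b
  T2 -> a
  T3 -> c
  X4 -> T0 T1

Fill CYK table bottom-up:
  T[0,0] 'a' = {A,T2}  orig:{A}
  T[1,1] 'c' = {T3}  orig:{}
  T[2,2] 'd' = {T0}  orig:{}
  T[0,1] 'ac' = ∅
  T[1,2] 'cd' = ∅
  T[0,2] 'acd' = ∅

S ∉ T[0,2] ⇒ NO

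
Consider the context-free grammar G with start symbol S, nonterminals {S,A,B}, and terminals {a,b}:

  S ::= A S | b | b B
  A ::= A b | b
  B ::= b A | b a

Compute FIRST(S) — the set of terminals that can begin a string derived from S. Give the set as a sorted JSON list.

FIRST sets, iterate to fixpoint:
pass 1:
  A via A→b: +{b}
  B via B→b A: +{b}
  S via S→A S: +{b}
  FIRST(S)={b}  FIRST(A)={b}  FIRST(B)={b}
pass 2: done
  FIRST(S)={b}  FIRST(A)={b}  FIRST(B)={b}

FIRST(S) = ["b"]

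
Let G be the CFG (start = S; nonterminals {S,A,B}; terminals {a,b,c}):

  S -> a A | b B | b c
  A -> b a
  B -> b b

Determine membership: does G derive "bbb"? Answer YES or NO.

Convert to CNF:
  S -> T0 B | T0 T2 | T1 A
  A -> T0 T1
  B -> T0 T0
  T0 -> b
  T1 -> a
  T2 -> c

CYK table (by increasing span):
  cell(0,0) b: {T0}  orig:{}
  cell(1,1) b: {T0}  orig:{}
  cell(2,2) b: {T0}  orig:{}
  cell(0,1) bb: {B}
  cell(1,2) bb: {B}
  cell(0,2) bbb: {S}

S ∈ T[0,2] ⇒ YES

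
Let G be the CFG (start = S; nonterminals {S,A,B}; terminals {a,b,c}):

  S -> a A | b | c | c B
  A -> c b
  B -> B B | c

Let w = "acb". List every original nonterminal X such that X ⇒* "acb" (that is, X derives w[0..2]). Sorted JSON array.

CNF form of G:
  S -> T0 B | T2 A | b | c
  A -> T0 T1
  B -> B B | c
  T0 -> c
  T1 -> b
  T2 -> a

CYK table (by increasing span), restricted to cells inside w[0..2]:
  T[0,0] 'a' = {T2}  orig:{}
  T[1,1] 'c' = {B,S,T0}  orig:{B,S}
  T[2,2] 'b' = {S,T1}  orig:{S}
  T[0,1] 'ac' = ∅
  T[1,2] 'cb' = {A}
  T[0,2] 'acb' = {S}

Original NTs in T[0,2] deriving "acb": ["S"]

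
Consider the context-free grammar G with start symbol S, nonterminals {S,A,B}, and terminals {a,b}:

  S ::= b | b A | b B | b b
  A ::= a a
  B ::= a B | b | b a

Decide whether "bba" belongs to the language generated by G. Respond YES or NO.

Convert to CNF:
  S -> T1 A | T1 B | T1 T1 | b
  A -> T0 T0
  B -> T0 B | T1 T0 | b
  T0 -> a
  T1 -> b

CYK fill:
  cell(0,0) b: {B,S,T1}  orig:{B,S}
  cell(1,1) b: {B,S,T1}  orig:{B,S}
  cell(2,2) a: {T0}  orig:{}
  cell(0,1) bb: {S}
  cell(1,2) ba: {B}
  cell(0,2) bba: {S}

S ∈ T[0,2] ⇒ YES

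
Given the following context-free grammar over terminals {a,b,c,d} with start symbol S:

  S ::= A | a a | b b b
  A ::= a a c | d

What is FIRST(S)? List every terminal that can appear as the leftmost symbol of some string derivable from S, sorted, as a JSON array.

FIRST iteration:
iter 1:
  A via A→a a c: +{a}
  A via A→d: +{d}
  S via S→A: +{a,d}
  S via S→b b b: +{b}
  S: {a,b,d}  A: {a,d}
iter 2: done
  S: {a,b,d}  A: {a,d}

FIRST(S) = ["a", "b", "d"]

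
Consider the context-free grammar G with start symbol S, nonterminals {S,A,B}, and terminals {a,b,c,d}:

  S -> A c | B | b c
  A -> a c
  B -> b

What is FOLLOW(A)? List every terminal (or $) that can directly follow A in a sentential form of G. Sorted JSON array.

FIRST iteration:
pass 1:
  A via A→a c: +{a}
  B via B→b: +{b}
  S via S→A c: +{a}
  S via S→B: +{b}
  FIRST(S)={a,b}  FIRST(A)={a}  FIRST(B)={b}
pass 2: — fixpoint
  FIRST(S)={a,b}  FIRST(A)={a}  FIRST(B)={b}

FOLLOW iteration:
seed FOLLOW(S) with $
round 1:
  S→A c: FOLLOW(A) ⊇ FIRST(c) = {c}; new: +{c}
  S→B: FOLLOW(B) ⊇ FOLLOW(S) ⊇ {$}; new: +{$}
  FOLLOW[S]={$}  FOLLOW[A]={c}  FOLLOW[B]={$}
round 2: (stable)
  FOLLOW[S]={$}  FOLLOW[A]={c}  FOLLOW[B]={$}

FOLLOW(A) = ["c"]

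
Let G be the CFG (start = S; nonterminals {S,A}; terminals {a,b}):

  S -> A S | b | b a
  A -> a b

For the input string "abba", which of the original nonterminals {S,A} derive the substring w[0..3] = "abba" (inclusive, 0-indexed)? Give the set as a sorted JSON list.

CNF form of G:
  S -> A S | T1 T0 | b
  A -> T0 T1
  T0 -> a
  T1 -> b

CYK table (by increasing span) (cells [i..j] with 0 ≤ i ≤ j ≤ 3 only):
  cell(0,0) a: {T0}  orig:{}
  cell(1,1) b: {S,T1}  orig:{S}
  cell(2,2) b: {S,T1}  orig:{S}
  cell(3,3) a: {T0}  orig:{}
  cell(0,1) ab: {A}
  cell(1,2) bb: ∅
  cell(2,3) ba: {S}
  cell(0,2) abb: {S}
  cell(1,3) bba: ∅
  cell(0,3) abba: {S}

Original NTs in T[0,3] deriving "abba": ["S"]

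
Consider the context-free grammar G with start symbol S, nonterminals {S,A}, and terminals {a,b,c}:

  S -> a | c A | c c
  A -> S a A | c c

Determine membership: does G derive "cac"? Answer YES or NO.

CNF form of G:
  S -> T1 A | T1 T1 | a
  A -> S X2 | T1 T1
  T0 -> a
  T1 -> c
  X2 -> T0 A

Fill CYK table bottom-up:
  [0..0]={T1}  "c"  orig:{}
  [1..1]={S,T0}  "a"  orig:{S}
  [2..2]={T1}  "c"  orig:{}
  [0..1]=∅  "ca"
  [1..2]=∅  "ac"
  [0..2]=∅  "cac"

S ∉ T[0,2] ⇒ NO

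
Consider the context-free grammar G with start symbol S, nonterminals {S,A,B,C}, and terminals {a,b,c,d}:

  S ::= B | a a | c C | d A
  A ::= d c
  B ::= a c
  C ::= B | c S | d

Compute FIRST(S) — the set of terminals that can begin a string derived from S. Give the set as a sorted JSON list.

FIRST iteration:
iter 1:
  A via A→d c: +{d}
  B via B→a c: +{a}
  C via C→B: +{a}
  C via C→c S: +{c}
  C via C→d: +{d}
  S via S→B: +{a}
  S via S→c C: +{c}
  S via S→d A: +{d}
  S: {a,c,d}  A: {d}  B: {a}  C: {a,c,d}
iter 2: — fixpoint
  S: {a,c,d}  A: {d}  B: {a}  C: {a,c,d}

FIRST(S) = ["a", "c", "d"]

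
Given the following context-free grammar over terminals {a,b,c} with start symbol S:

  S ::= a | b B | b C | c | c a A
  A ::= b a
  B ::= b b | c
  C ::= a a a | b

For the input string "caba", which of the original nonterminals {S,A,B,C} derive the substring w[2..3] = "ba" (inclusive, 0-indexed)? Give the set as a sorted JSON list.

CNF form of G:
  S -> T0 B | T0 C | T2 X4 | a | c
  A -> T0 T1
  B -> T0 T0 | c
  C -> T1 X3 | b
  T0 -> b
  T1 -> a
  T2 -> c
  X3 -> T1 T1
  X4 -> T1 A

CYK fill (cells [i..j] with 2 ≤ i ≤ j ≤ 3 only):
  T[2,2] 'b' = {C,T0}  orig:{C}
  T[3,3] 'a' = {S,T1}  orig:{S}
  T[2,3] 'ba' = {A}

Original NTs in T[2,3] deriving "ba": ["A"]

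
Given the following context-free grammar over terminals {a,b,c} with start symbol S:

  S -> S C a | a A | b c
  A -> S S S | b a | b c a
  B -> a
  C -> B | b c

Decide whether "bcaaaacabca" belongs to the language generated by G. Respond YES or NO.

Convert to CNF:
  S -> S X5 | T0 T2 | T1 A
  A -> S X3 | T0 T1 | T0 X4
  B -> a
  C -> T0 T2 | a
  T0 -> b
  T1 -> a
  T2 -> c
  X3 -> S S
  X4 -> T2 T1
  X5 -> C T1

CYK fill:
  cell(0,0) b: {T0}  orig:{}
  cell(1,1) c: {T2}  orig:{}
  cell(2,2) a: {B,C,T1}  orig:{B,C}
  cell(3,3) a: {B,C,T1}  orig:{B,C}
  cell(4,4) a: {B,C,T1}  orig:{B,C}
  cell(5,5) a: {B,C,T1}  orig:{B,C}
  cell(6,6) c: {T2}  orig:{}
  cell(7,7) a: {B,C,T1}  orig:{B,C}
  cell(8,8) b: {T0}  orig:{}
  cell(9,9) c: {T2}  orig:{}
  cell(10,10) a: {B,C,T1}  orig:{B,C}
  cell(0,1) bc: {C,S}
  cell(1,2) ca: {X4}  orig:{}
  cell(2,3) aa: {X5}  orig:{}
  cell(3,4) aa: {X5}  orig:{}
  cell(4,5) aa: {X5}  orig:{}
  cell(5,6) ac: ∅
  cell(6,7) ca: {X4}  orig:{}
  cell(7,8) ab: ∅
  cell(8,9) bc: {C,S}
  cell(9,10) ca: {X4}  orig:{}
  cell(0,2) bca: {A,X5}  orig:{A}
  cell(1,3) caa: ∅
  cell(2,4) aaa: ∅
  cell(3,5) aaa: ∅
  cell(4,6) aac: ∅
  cell(5,7) aca: ∅
  cell(6,8) cab: ∅
  cell(7,9) abc: ∅
  cell(8,10) bca: {A,X5}  orig:{A}
  cell(0,3) bcaa: {S}
  cell(1,4) caaa: ∅
  cell(2,5) aaaa: ∅
  cell(3,6) aaac: ∅
  cell(4,7) aaca: ∅
  cell(5,8) acab: ∅
  cell(6,9) cabc: ∅
  cell(7,10) abca: {S}
  cell(0,4) bcaaa: ∅
  cell(1,5) caaaa: ∅
  cell(2,6) aaaac: ∅
  cell(3,7) aaaca: ∅
  cell(4,8) aacab: ∅
  cell(5,9) acabc: ∅
  cell(6,10) cabca: ∅
  cell(0,5) bcaaaa: {S}
  cell(1,6) caaaac: ∅
  cell(2,7) aaaaca: ∅
  cell(3,8) aaacab: ∅
  cell(4,9) aacabc: ∅
  cell(5,10) acabca: ∅
  cell(0,6) bcaaaac: ∅
  cell(1,7) caaaaca: ∅
  cell(2,8) aaaacab: ∅
  cell(3,9) aaacabc: ∅
  cell(4,10) aacabca: ∅
  cell(0,7) bcaaaaca: ∅
  cell(1,8) caaaacab: ∅
  cell(2,9) aaaacabc: ∅
  cell(3,10) aaacabca: ∅
  cell(0,8) bcaaaacab: ∅
  cell(1,9) caaaacabc: ∅
  cell(2,10) aaaacabca: ∅
  cell(0,9) bcaaaacabc: ∅
  cell(1,10) caaaacabca: ∅
  cell(0,10) bcaaaacabca: ∅

S ∉ T[0,10] ⇒ NO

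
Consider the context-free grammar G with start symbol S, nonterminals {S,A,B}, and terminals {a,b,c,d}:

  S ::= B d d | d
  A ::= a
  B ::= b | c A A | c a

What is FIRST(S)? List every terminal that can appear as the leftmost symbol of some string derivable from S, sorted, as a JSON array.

FIRST iteration:
round 1:
  A via A→a: +{a}
  B via B→b: +{b}
  B via B→c A A: +{c}
  S via S→B d d: +{b,c}
  S via S→d: +{d}
  FIRST(S)={b,c,d}  FIRST(A)={a}  FIRST(B)={b,c}
round 2: (stable)
  FIRST(S)={b,c,d}  FIRST(A)={a}  FIRST(B)={b,c}

FIRST(S) = ["b", "c", "d"]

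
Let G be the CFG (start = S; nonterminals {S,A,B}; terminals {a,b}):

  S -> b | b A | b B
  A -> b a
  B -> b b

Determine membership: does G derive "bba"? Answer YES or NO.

CNF form of G:
  S -> T0 A | T0 B | b
  A -> T0 T1
  B -> T0 T0
  T0 -> b
  T1 -> a

CYK fill:
  T[0,0] 'b' = {S,T0}  orig:{S}
  T[1,1] 'b' = {S,T0}  orig:{S}
  T[2,2] 'a' = {T1}  orig:{}
  T[0,1] 'bb' = {B}
  T[1,2] 'ba' = {A}
  T[0,2] 'bba' = {S}

S ∈ T[0,2] ⇒ YES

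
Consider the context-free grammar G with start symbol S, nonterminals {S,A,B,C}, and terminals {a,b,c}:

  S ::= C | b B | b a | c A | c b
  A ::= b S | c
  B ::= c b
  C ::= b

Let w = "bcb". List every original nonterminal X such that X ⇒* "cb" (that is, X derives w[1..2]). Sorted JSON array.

CNF form of G:
  S -> T0 B | T0 T2 | T1 A | T1 T0 | b
  A -> T0 S | c
  B -> T1 T0
  C -> b
  T0 -> b
  T1 -> c
  T2 -> a

CYK fill — only the sub-triangle for w[1..2]:
  [1..1]={A,T1}  "c"  orig:{A}
  [2..2]={C,S,T0}  "b"  orig:{C,S}
  [1..2]={B,S}  "cb"

Original NTs in T[1,2] deriving "cb": ["B", "S"]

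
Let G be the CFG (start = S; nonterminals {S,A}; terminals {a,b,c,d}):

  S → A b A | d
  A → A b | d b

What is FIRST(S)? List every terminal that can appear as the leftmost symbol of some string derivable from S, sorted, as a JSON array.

FIRST sets, iterate to fixpoint:
iter 1:
  A via A→d b: +{d}
  S via S→A b A: +{d}
  S: {d}  A: {d}
iter 2: — fixpoint
  S: {d}  A: {d}

FIRST(S) = ["d"]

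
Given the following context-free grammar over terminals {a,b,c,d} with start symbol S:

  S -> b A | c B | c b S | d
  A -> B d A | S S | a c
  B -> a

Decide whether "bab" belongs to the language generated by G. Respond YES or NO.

Convert to CNF:
  S -> T2 B | T2 X5 | T3 A | d
  A -> B X4 | S S | T1 T2
  B -> a
  T0 -> d
  T1 -> a
  T2 -> c
  T3 -> b
  X4 -> T0 A
  X5 -> T3 S

CYK table (by increasing span):
  cell(0,0) b: {T3}  orig:{}
  cell(1,1) a: {B,T1}  orig:{B}
  cell(2,2) b: {T3}  orig:{}
  cell(0,1) ba: ∅
  cell(1,2) ab: ∅
  cell(0,2) bab: ∅

S ∉ T[0,2] ⇒ NO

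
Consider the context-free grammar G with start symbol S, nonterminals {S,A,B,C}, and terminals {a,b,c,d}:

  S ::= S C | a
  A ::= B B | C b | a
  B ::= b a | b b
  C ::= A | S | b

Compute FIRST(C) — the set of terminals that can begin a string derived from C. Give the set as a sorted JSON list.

FIRST iteration:
pass 1:
  A via A→a: +{a}
  B via B→b a: +{b}
  C via C→A: +{a}
  C via C→b: +{b}
  S via S→a: +{a}
  S: {a}  A: {a}  B: {b}  C: {a,b}
pass 2:
  A via A→B B: +{b}
  S: {a}  A: {a,b}  B: {b}  C: {a,b}
pass 3: (stable)
  S: {a}  A: {a,b}  B: {b}  C: {a,b}

FIRST(C) = ["a", "b"]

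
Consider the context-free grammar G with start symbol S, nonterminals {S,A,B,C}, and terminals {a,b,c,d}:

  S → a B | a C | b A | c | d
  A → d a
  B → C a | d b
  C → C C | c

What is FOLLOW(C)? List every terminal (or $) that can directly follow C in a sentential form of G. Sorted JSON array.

FIRST iteration:
iter 1:
  A via A→d a: +{d}
  B via B→d b: +{d}
  C via C→c: +{c}
  S via S→a B: +{a}
  S via S→b A: +{b}
  S via S→c: +{c}
  S via S→d: +{d}
  S: {a,b,c,d}  A: {d}  B: {d}  C: {c}
iter 2:
  B via B→C a: +{c}
  S: {a,b,c,d}  A: {d}  B: {c,d}  C: {c}
iter 3: — fixpoint
  S: {a,b,c,d}  A: {d}  B: {c,d}  C: {c}

FOLLOW sets:
seed FOLLOW(S) with $
pass 1:
  B→C a: FOLLOW(C) ⊇ FIRST(a) = {a}; new: +{a}
  C→C C: FOLLOW(C) ⊇ FIRST(C) = {c}; new: +{c}
  S→a B: FOLLOW(B) ⊇ FOLLOW(S) ⊇ {$}; new: +{$}
  S→a C: FOLLOW(C) ⊇ FOLLOW(S) ⊇ {$}; new: +{$}
  S→b A: FOLLOW(A) ⊇ FOLLOW(S) ⊇ {$}; new: +{$}
  FOLLOW[S]={$}  FOLLOW[A]={$}  FOLLOW[B]={$}  FOLLOW[C]={$,a,c}
pass 2: (stable)
  FOLLOW[S]={$}  FOLLOW[A]={$}  FOLLOW[B]={$}  FOLLOW[C]={$,a,c}

FOLLOW(C) = ["$", "a", "c"]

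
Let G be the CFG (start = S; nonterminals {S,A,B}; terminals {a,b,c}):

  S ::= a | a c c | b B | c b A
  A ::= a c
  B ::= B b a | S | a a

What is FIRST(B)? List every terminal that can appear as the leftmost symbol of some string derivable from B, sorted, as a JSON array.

FIRST sets, iterate to fixpoint:
round 1:
  A via A→a c: +{a}
  B via B→a a: +{a}
  S via S→a: +{a}
  S via S→b B: +{b}
  S via S→c b A: +{c}
  S: {a,b,c}  A: {a}  B: {a}
round 2:
  B via B→S: +{b,c}
  S: {a,b,c}  A: {a}  B: {a,b,c}
round 3: — fixpoint
  S: {a,b,c}  A: {a}  B: {a,b,c}

FIRST(B) = ["a", "b", "c"]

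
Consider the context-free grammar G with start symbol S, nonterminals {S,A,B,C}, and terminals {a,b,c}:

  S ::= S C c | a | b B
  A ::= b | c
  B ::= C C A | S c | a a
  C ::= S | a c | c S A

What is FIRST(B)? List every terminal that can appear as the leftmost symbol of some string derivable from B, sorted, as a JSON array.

FIRST sets, iterate to fixpoint:
pass 1:
  A via A→b: +{b}
  A via A→c: +{c}
  B via B→a a: +{a}
  C via C→a c: +{a}
  C via C→c S A: +{c}
  S via S→a: +{a}
  S via S→b B: +{b}
  FIRST[S]={a,b}  FIRST[A]={b,c}  FIRST[B]={a}  FIRST[C]={a,c}
pass 2:
  B via B→C C A: +{c}
  B via B→S c: +{b}
  C via C→S: +{b}
  FIRST[S]={a,b}  FIRST[A]={b,c}  FIRST[B]={a,b,c}  FIRST[C]={a,b,c}
pass 3: (stable)
  FIRST[S]={a,b}  FIRST[A]={b,c}  FIRST[B]={a,b,c}  FIRST[C]={a,b,c}

FIRST(B) = ["a", "b", "c"]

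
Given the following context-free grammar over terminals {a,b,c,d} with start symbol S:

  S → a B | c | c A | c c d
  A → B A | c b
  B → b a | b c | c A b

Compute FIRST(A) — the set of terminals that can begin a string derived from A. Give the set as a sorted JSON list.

Compute FIRST by fixpoint:
pass 1:
  A via A→c b: +{c}
  B via B→b a: +{b}
  B via B→c A b: +{c}
  S via S→a B: +{a}
  S via S→c: +{c}
  S: {a,c}  A: {c}  B: {b,c}
pass 2:
  A via A→B A: +{b}
  S: {a,c}  A: {b,c}  B: {b,c}
pass 3: (no change)
  S: {a,c}  A: {b,c}  B: {b,c}

FIRST(A) = ["b", "c"]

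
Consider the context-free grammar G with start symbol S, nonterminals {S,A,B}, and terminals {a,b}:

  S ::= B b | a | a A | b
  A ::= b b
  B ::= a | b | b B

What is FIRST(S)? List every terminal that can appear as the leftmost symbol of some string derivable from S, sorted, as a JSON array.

FIRST iteration:
iter 1:
  A via A→b b: +{b}
  B via B→a: +{a}
  B via B→b: +{b}
  S via S→B b: +{a,b}
  FIRST(S)={a,b}  FIRST(A)={b}  FIRST(B)={a,b}
iter 2: done
  FIRST(S)={a,b}  FIRST(A)={b}  FIRST(B)={a,b}

FIRST(S) = ["a", "b"]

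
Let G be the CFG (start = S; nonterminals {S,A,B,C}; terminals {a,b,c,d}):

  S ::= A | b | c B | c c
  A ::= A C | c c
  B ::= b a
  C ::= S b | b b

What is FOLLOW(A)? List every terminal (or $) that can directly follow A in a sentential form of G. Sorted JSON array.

Compute FIRST by fixpoint:
[1]
  A via A→c c: +{c}
  B via B→b a: +{b}
  C via C→b b: +{b}
  S via S→A: +{c}
  S via S→b: +{b}
  FIRST(S)={b,c}  FIRST(A)={c}  FIRST(B)={b}  FIRST(C)={b}
[2]
  C via C→S b: +{c}
  FIRST(S)={b,c}  FIRST(A)={c}  FIRST(B)={b}  FIRST(C)={b,c}
[3] (no change)
  FIRST(S)={b,c}  FIRST(A)={c}  FIRST(B)={b}  FIRST(C)={b,c}

FOLLOW sets:
initialize: $ ∈ FOLLOW(S)
pass 1:
  A→A C: FOLLOW(A) ⊇ FIRST(C) = {b,c}; new: +{b,c}
  A→A C: FOLLOW(C) ⊇ FOLLOW(A) ⊇ {b,c}; new: +{b,c}
  C→S b: FOLLOW(S) ⊇ FIRST(b) = {b}; new: +{b}
  S→A: FOLLOW(A) ⊇ FOLLOW(S) ⊇ {$,b}; new: +{$}
  S→c B: FOLLOW(B) ⊇ FOLLOW(S) ⊇ {$,b}; new: +{$,b}
  FOLLOW(S)={$,b}  FOLLOW(A)={$,b,c}  FOLLOW(B)={$,b}  FOLLOW(C)={b,c}
pass 2:
  A→A C: FOLLOW(C) ⊇ FOLLOW(A) ⊇ {$,b,c}; new: +{$}
  FOLLOW(S)={$,b}  FOLLOW(A)={$,b,c}  FOLLOW(B)={$,b}  FOLLOW(C)={$,b,c}
pass 3: — fixpoint
  FOLLOW(S)={$,b}  FOLLOW(A)={$,b,c}  FOLLOW(B)={$,b}  FOLLOW(C)={$,b,c}

FOLLOW(A) = ["$", "b", "c"]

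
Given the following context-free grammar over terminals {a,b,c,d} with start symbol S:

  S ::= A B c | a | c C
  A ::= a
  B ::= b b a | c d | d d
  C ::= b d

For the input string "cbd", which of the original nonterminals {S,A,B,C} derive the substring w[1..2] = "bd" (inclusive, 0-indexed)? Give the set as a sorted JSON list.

Convert to CNF:
  S -> A X5 | T2 C | a
  A -> a
  B -> T0 X4 | T2 T3 | T3 T3
  C -> T0 T3
  T0 -> b
  T1 -> a
  T2 -> c
  T3 -> d
  X4 -> T0 T1
  X5 -> B T2

CYK table (by increasing span), restricted to cells inside w[1..2]:
  [1..1]={T0}  "b"  orig:{}
  [2..2]={T3}  "d"  orig:{}
  [1..2]={C}  "bd"

Original NTs in T[1,2] deriving "bd": ["C"]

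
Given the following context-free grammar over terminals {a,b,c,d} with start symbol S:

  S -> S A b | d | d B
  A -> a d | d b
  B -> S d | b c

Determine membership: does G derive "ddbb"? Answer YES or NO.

CNF form of G:
  S -> S X4 | T1 B | d
  A -> T0 T1 | T1 T2
  B -> S T1 | T2 T3
  T0 -> a
  T1 -> d
  T2 -> b
  T3 -> c
  X4 -> A T2

Fill CYK table bottom-up:
  [0..0]={S,T1}  "d"  orig:{S}
  [1..1]={S,T1}  "d"  orig:{S}
  [2..2]={T2}  "b"  orig:{}
  [3..3]={T2}  "b"  orig:{}
  [0..1]={B}  "dd"
  [1..2]={A}  "db"
  [2..3]=∅  "bb"
  [0..2]=∅  "ddb"
  [1..3]={X4}  "dbb"  orig:{}
  [0..3]={S}  "ddbb"

S ∈ T[0,3] ⇒ YES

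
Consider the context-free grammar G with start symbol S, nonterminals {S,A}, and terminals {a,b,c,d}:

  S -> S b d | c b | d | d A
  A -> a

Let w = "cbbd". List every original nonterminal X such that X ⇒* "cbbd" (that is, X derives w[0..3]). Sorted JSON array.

Convert to CNF:
  S -> S X3 | T1 A | T2 T0 | d
  A -> a
  T0 -> b
  T1 -> d
  T2 -> c
  X3 -> T0 T1

CYK table (by increasing span) (cells [i..j] with 0 ≤ i ≤ j ≤ 3 only):
  cell(0,0) c: {T2}  orig:{}
  cell(1,1) b: {T0}  orig:{}
  cell(2,2) b: {T0}  orig:{}
  cell(3,3) d: {S,T1}  orig:{S}
  cell(0,1) cb: {S}
  cell(1,2) bb: ∅
  cell(2,3) bd: {X3}  orig:{}
  cell(0,2) cbb: ∅
  cell(1,3) bbd: ∅
  cell(0,3) cbbd: {S}

Original NTs in T[0,3] deriving "cbbd": ["S"]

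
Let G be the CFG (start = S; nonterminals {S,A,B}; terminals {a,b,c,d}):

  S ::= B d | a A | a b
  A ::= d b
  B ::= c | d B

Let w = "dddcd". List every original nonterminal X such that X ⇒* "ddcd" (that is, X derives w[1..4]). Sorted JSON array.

Convert to CNF:
  S -> B T0 | T2 A | T2 T1
  A -> T0 T1
  B -> T0 B | c
  T0 -> d
  T1 -> b
  T2 -> a

CYK table (by increasing span) — only the sub-triangle for w[1..4]:
  [1..1]={T0}  "d"  orig:{}
  [2..2]={T0}  "d"  orig:{}
  [3..3]={B}  "c"
  [4..4]={T0}  "d"  orig:{}
  [1..2]=∅  "dd"
  [2..3]={B}  "dc"
  [3..4]={S}  "cd"
  [1..3]={B}  "ddc"
  [2..4]={S}  "dcd"
  [1..4]={S}  "ddcd"

Original NTs in T[1,4] deriving "ddcd": ["S"]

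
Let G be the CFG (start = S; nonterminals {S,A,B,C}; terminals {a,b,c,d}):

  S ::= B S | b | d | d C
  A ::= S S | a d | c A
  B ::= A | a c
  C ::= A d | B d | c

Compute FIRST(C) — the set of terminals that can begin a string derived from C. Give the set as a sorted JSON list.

FIRST sets, iterate to fixpoint:
[1]
  A via A→a d: +{a}
  A via A→c A: +{c}
  B via B→A: +{a,c}
  C via C→A d: +{a,c}
  S via S→B S: +{a,c}
  S via S→b: +{b}
  S via S→d: +{d}
  S: {a,b,c,d}  A: {a,c}  B: {a,c}  C: {a,c}
[2]
  A via A→S S: +{b,d}
  B via B→A: +{b,d}
  C via C→A d: +{b,d}
  S: {a,b,c,d}  A: {a,b,c,d}  B: {a,b,c,d}  C: {a,b,c,d}
[3] (stable)
  S: {a,b,c,d}  A: {a,b,c,d}  B: {a,b,c,d}  C: {a,b,c,d}

FIRST(C) = ["a", "b", "c", "d"]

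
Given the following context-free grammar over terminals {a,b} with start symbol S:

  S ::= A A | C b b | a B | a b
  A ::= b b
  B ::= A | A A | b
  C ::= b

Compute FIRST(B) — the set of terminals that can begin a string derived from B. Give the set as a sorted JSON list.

FIRST sets, iterate to fixpoint:
iter 1:
  A via A→b b: +{b}
  B via B→A: +{b}
  C via C→b: +{b}
  S via S→A A: +{b}
  S via S→a B: +{a}
  S: {a,b}  A: {b}  B: {b}  C: {b}
iter 2: done
  S: {a,b}  A: {b}  B: {b}  C: {b}

FIRST(B) = ["b"]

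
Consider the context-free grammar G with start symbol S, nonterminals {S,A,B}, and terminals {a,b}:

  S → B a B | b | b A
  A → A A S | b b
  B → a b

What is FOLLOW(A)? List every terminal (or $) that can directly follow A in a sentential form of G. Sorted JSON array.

Compute FIRST by fixpoint:
round 1:
  A via A→b b: +{b}
  B via B→a b: +{a}
  S via S→B a B: +{a}
  S via S→b: +{b}
  S: {a,b}  A: {b}  B: {a}
round 2: (no change)
  S: {a,b}  A: {b}  B: {a}

FOLLOW sets:
seed FOLLOW(S) with $
[1]
  A→A A S: FOLLOW(A) ⊇ FIRST(A) = {b}; new: +{b}
  A→A A S: FOLLOW(A) ⊇ FIRST(S) = {a,b}; new: +{a}
  A→A A S: FOLLOW(S) ⊇ FOLLOW(A) ⊇ {a,b}; new: +{a,b}
  S→B a B: FOLLOW(B) ⊇ FIRST(a) = {a}; new: +{a}
  S→B a B: FOLLOW(B) ⊇ FOLLOW(S) ⊇ {$,a,b}; new: +{$,b}
  S→b A: FOLLOW(A) ⊇ FOLLOW(S) ⊇ {$,a,b}; new: +{$}
  FOLLOW[S]={$,a,b}  FOLLOW[A]={$,a,b}  FOLLOW[B]={$,a,b}
[2] done
  FOLLOW[S]={$,a,b}  FOLLOW[A]={$,a,b}  FOLLOW[B]={$,a,b}

FOLLOW(A) = ["$", "a", "b"]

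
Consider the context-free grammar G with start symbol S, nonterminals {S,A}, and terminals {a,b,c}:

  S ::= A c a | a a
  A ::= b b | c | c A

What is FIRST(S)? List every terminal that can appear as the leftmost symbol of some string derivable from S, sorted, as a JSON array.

FIRST iteration:
round 1:
  A via A→b b: +{b}
  A via A→c: +{c}
  S via S→A c a: +{b,c}
  S via S→a a: +{a}
  S: {a,b,c}  A: {b,c}
round 2: (stable)
  S: {a,b,c}  A: {b,c}

FIRST(S) = ["a", "b", "c"]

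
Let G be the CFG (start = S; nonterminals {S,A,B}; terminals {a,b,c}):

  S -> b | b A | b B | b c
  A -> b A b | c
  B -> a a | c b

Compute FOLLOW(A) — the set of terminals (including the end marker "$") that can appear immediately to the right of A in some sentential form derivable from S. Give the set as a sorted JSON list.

FIRST iteration:
pass 1:
  A via A→b A b: +{b}
  A via A→c: +{c}
  B via B→a a: +{a}
  B via B→c b: +{c}
  S via S→b: +{b}
  FIRST[S]={b}  FIRST[A]={b,c}  FIRST[B]={a,c}
pass 2: (stable)
  FIRST[S]={b}  FIRST[A]={b,c}  FIRST[B]={a,c}

Compute FOLLOW by fixpoint:
seed FOLLOW(S) with $
round 1:
  A→b A b: FOLLOW(A) ⊇ FIRST(b) = {b}; new: +{b}
  S→b A: FOLLOW(A) ⊇ FOLLOW(S) ⊇ {$}; new: +{$}
  S→b B: FOLLOW(B) ⊇ FOLLOW(S) ⊇ {$}; new: +{$}
  S: {$}  A: {$,b}  B: {$}
round 2: — fixpoint
  S: {$}  A: {$,b}  B: {$}

FOLLOW(A) = ["$", "b"]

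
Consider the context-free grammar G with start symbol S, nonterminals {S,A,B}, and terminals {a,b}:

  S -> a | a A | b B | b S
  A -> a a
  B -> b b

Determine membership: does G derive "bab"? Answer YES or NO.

CNF form of G:
  S -> T0 A | T1 B | T1 S | a
  A -> T0 T0
  B -> T1 T1
  T0 -> a
  T1 -> b

CYK fill:
  T[0,0] 'b' = {T1}  orig:{}
  T[1,1] 'a' = {S,T0}  orig:{S}
  T[2,2] 'b' = {T1}  orig:{}
  T[0,1] 'ba' = {S}
  T[1,2] 'ab' = ∅
  T[0,2] 'bab' = ∅

S ∉ T[0,2] ⇒ NO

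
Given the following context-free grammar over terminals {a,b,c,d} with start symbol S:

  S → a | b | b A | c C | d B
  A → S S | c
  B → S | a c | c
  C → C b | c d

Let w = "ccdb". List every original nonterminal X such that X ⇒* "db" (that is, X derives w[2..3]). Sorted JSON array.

Convert to CNF:
  S -> T1 C | T2 A | T3 B | a | b
  A -> S S | c
  B -> T0 T1 | T1 C | T2 A | T3 B | a | b | c
  C -> C T2 | T1 T3
  T0 -> a
  T1 -> c
  T2 -> b
  T3 -> d

CYK fill (cells [i..j] with 2 ≤ i ≤ j ≤ 3 only):
  T[2,2] 'd' = {T3}  orig:{}
  T[3,3] 'b' = {B,S,T2}  orig:{B,S}
  T[2,3] 'db' = {B,S}

Original NTs in T[2,3] deriving "db": ["B", "S"]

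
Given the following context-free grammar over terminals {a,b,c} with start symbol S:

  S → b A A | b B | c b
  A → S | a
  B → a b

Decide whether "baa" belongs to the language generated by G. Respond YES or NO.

CNF form of G:
  S -> T0 B | T0 X4 | T1 T0
  A -> T0 B | T0 X3 | T1 T0 | a
  B -> T2 T0
  T0 -> b
  T1 -> c
  T2 -> a
  X3 -> A A
  X4 -> A A

CYK fill:
  [0..0]={T0}  "b"  orig:{}
  [1..1]={A,T2}  "a"  orig:{A}
  [2..2]={A,T2}  "a"  orig:{A}
  [0..1]=∅  "ba"
  [1..2]={X3,X4}  "aa"  orig:{}
  [0..2]={A,S}  "baa"

S ∈ T[0,2] ⇒ YES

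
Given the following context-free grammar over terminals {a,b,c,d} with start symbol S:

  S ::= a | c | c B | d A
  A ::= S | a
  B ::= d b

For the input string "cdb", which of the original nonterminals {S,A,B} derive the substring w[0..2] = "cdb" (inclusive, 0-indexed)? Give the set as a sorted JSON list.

Convert to CNF:
  S -> T0 B | T1 A | a | c
  A -> T0 B | T1 A | a | c
  B -> T1 T2
  T0 -> c
  T1 -> d
  T2 -> b

CYK table (by increasing span) (cells [i..j] with 0 ≤ i ≤ j ≤ 2 only):
  [0..0]={A,S,T0}  "c"  orig:{A,S}
  [1..1]={T1}  "d"  orig:{}
  [2..2]={T2}  "b"  orig:{}
  [0..1]=∅  "cd"
  [1..2]={B}  "db"
  [0..2]={A,S}  "cdb"

Original NTs in T[0,2] deriving "cdb": ["A", "S"]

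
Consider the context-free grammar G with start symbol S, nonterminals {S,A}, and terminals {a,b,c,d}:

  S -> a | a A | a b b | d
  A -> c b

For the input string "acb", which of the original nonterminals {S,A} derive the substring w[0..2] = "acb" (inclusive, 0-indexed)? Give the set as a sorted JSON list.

Convert to CNF:
  S -> T2 A | T2 X3 | a | d
  A -> T0 T1
  T0 -> c
  T1 -> b
  T2 -> a
  X3 -> T1 T1

Fill CYK table bottom-up — only the sub-triangle for w[0..2]:
  T[0,0] 'a' = {S,T2}  orig:{S}
  T[1,1] 'c' = {T0}  orig:{}
  T[2,2] 'b' = {T1}  orig:{}
  T[0,1] 'ac' = ∅
  T[1,2] 'cb' = {A}
  T[0,2] 'acb' = {S}

Original NTs in T[0,2] deriving "acb": ["S"]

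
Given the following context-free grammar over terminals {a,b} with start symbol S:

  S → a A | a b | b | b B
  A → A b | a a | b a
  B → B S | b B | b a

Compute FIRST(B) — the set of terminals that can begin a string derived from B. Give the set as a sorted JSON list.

FIRST sets, iterate to fixpoint:
iter 1:
  A via A→a a: +{a}
  A via A→b a: +{b}
  B via B→b B: +{b}
  S via S→a A: +{a}
  S via S→b: +{b}
  FIRST(S)={a,b}  FIRST(A)={a,b}  FIRST(B)={b}
iter 2: (no change)
  FIRST(S)={a,b}  FIRST(A)={a,b}  FIRST(B)={b}

FIRST(B) = ["b"]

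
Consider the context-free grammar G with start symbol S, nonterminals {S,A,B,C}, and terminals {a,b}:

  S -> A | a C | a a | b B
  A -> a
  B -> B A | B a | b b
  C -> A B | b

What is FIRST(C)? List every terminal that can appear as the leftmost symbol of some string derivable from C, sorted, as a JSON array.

Compute FIRST by fixpoint:
[1]
  A via A→a: +{a}
  B via B→b b: +{b}
  C via C→A B: +{a}
  C via C→b: +{b}
  S via S→A: +{a}
  S via S→b B: +{b}
  FIRST[S]={a,b}  FIRST[A]={a}  FIRST[B]={b}  FIRST[C]={a,b}
[2] (no change)
  FIRST[S]={a,b}  FIRST[A]={a}  FIRST[B]={b}  FIRST[C]={a,b}

FIRST(C) = ["a", "b"]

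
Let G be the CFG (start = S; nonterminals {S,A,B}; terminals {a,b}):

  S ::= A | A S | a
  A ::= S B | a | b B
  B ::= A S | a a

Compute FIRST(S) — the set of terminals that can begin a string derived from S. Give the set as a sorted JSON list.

Compute FIRST by fixpoint:
round 1:
  A via A→a: +{a}
  A via A→b B: +{b}
  B via B→A S: +{a,b}
  S via S→A: +{a,b}
  FIRST(S)={a,b}  FIRST(A)={a,b}  FIRST(B)={a,b}
round 2: (no change)
  FIRST(S)={a,b}  FIRST(A)={a,b}  FIRST(B)={a,b}

FIRST(S) = ["a", "b"]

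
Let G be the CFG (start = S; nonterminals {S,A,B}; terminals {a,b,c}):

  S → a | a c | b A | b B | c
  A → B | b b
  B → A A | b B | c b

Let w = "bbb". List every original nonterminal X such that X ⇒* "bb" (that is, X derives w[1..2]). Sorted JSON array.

Convert to CNF:
  S -> T0 A | T0 B | T2 T1 | a | c
  A -> A A | T0 B | T0 T0 | T1 T0
  B -> A A | T0 B | T1 T0
  T0 -> b
  T1 -> c
  T2 -> a

CYK table (by increasing span), restricted to cells inside w[1..2]:
  [1..1]={T0}  "b"  orig:{}
  [2..2]={T0}  "b"  orig:{}
  [1..2]={A}  "bb"

Original NTs in T[1,2] deriving "bb": ["A"]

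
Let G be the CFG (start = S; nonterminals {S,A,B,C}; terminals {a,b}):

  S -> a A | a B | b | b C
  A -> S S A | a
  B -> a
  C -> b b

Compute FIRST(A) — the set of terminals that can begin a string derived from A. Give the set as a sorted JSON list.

FIRST sets, iterate to fixpoint:
pass 1:
  A via A→a: +{a}
  B via B→a: +{a}
  C via C→b b: +{b}
  S via S→a A: +{a}
  S via S→b: +{b}
  FIRST(S)={a,b}  FIRST(A)={a}  FIRST(B)={a}  FIRST(C)={b}
pass 2:
  A via A→S S A: +{b}
  FIRST(S)={a,b}  FIRST(A)={a,b}  FIRST(B)={a}  FIRST(C)={b}
pass 3: (no change)
  FIRST(S)={a,b}  FIRST(A)={a,b}  FIRST(B)={a}  FIRST(C)={b}

FIRST(A) = ["a", "b"]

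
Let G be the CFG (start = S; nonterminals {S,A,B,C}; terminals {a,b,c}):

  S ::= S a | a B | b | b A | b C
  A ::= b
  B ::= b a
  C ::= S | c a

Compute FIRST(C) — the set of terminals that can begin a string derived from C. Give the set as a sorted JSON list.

Compute FIRST by fixpoint:
round 1:
  A via A→b: +{b}
  B via B→b a: +{b}
  C via C→c a: +{c}
  S via S→a B: +{a}
  S via S→b: +{b}
  FIRST[S]={a,b}  FIRST[A]={b}  FIRST[B]={b}  FIRST[C]={c}
round 2:
  C via C→S: +{a,b}
  FIRST[S]={a,b}  FIRST[A]={b}  FIRST[B]={b}  FIRST[C]={a,b,c}
round 3: — fixpoint
  FIRST[S]={a,b}  FIRST[A]={b}  FIRST[B]={b}  FIRST[C]={a,b,c}

FIRST(C) = ["a", "b", "c"]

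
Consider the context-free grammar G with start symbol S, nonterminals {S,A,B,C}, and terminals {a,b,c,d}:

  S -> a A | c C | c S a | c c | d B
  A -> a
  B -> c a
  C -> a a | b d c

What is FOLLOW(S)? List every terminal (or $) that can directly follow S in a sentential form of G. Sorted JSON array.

Compute FIRST by fixpoint:
pass 1:
  A via A→a: +{a}
  B via B→c a: +{c}
  C via C→a a: +{a}
  C via C→b d c: +{b}
  S via S→a A: +{a}
  S via S→c C: +{c}
  S via S→d B: +{d}
  FIRST[S]={a,c,d}  FIRST[A]={a}  FIRST[B]={c}  FIRST[C]={a,b}
pass 2: done
  FIRST[S]={a,c,d}  FIRST[A]={a}  FIRST[B]={c}  FIRST[C]={a,b}

FOLLOW iteration:
initialize: $ ∈ FOLLOW(S)
pass 1:
  S→a A: FOLLOW(A) ⊇ FOLLOW(S) ⊇ {$}; new: +{$}
  S→c C: FOLLOW(C) ⊇ FOLLOW(S) ⊇ {$}; new: +{$}
  S→c S a: FOLLOW(S) ⊇ FIRST(a) = {a}; new: +{a}
  S→d B: FOLLOW(B) ⊇ FOLLOW(S) ⊇ {$,a}; new: +{$,a}
  S: {$,a}  A: {$}  B: {$,a}  C: {$}
pass 2:
  S→a A: FOLLOW(A) ⊇ FOLLOW(S) ⊇ {$,a}; new: +{a}
  S→c C: FOLLOW(C) ⊇ FOLLOW(S) ⊇ {$,a}; new: +{a}
  S: {$,a}  A: {$,a}  B: {$,a}  C: {$,a}
pass 3: (no change)
  S: {$,a}  A: {$,a}  B: {$,a}  C: {$,a}

FOLLOW(S) = ["$", "a"]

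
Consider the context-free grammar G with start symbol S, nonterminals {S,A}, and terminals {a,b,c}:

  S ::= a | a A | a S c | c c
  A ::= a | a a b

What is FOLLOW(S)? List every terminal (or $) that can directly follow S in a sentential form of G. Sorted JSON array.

FIRST iteration:
iter 1:
  A via A→a: +{a}
  S via S→a: +{a}
  S via S→c c: +{c}
  S: {a,c}  A: {a}
iter 2: — fixpoint
  S: {a,c}  A: {a}

FOLLOW sets:
FOLLOW(S) := {$}
[1]
  S→a A: FOLLOW(A) ⊇ FOLLOW(S) ⊇ {$}; new: +{$}
  S→a S c: FOLLOW(S) ⊇ FIRST(c) = {c}; new: +{c}
  S: {$,c}  A: {$}
[2]
  S→a A: FOLLOW(A) ⊇ FOLLOW(S) ⊇ {$,c}; new: +{c}
  S: {$,c}  A: {$,c}
[3] (stable)
  S: {$,c}  A: {$,c}

FOLLOW(S) = ["$", "c"]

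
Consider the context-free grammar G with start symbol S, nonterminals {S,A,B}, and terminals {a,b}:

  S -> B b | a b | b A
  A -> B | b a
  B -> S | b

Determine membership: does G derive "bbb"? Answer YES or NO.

Convert to CNF:
  S -> B T0 | T0 A | T1 T0
  A -> B T0 | T0 A | T0 T1 | T1 T0 | b
  B -> B T0 | T0 A | T1 T0 | b
  T0 -> b
  T1 -> a

CYK fill:
  T[0,0] 'b' = {A,B,T0}  orig:{A,B}
  T[1,1] 'b' = {A,B,T0}  orig:{A,B}
  T[2,2] 'b' = {A,B,T0}  orig:{A,B}
  T[0,1] 'bb' = {A,B,S}
  T[1,2] 'bb' = {A,B,S}
  T[0,2] 'bbb' = {A,B,S}

S ∈ T[0,2] ⇒ YES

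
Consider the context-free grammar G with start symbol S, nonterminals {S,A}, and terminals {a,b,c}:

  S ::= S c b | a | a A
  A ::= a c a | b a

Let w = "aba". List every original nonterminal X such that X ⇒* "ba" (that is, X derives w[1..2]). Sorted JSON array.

CNF form of G:
  S -> S X4 | T0 A | a
  A -> T0 X3 | T2 T0
  T0 -> a
  T1 -> c
  T2 -> b
  X3 -> T1 T0
  X4 -> T1 T2

CYK fill — only the sub-triangle for w[1..2]:
  [1..1]={T2}  "b"  orig:{}
  [2..2]={S,T0}  "a"  orig:{S}
  [1..2]={A}  "ba"

Original NTs in T[1,2] deriving "ba": ["A"]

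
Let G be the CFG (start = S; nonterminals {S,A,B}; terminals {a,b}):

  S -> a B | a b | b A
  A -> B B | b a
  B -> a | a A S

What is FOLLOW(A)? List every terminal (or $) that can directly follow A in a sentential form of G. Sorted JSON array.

Compute FIRST by fixpoint:
iter 1:
  A via A→b a: +{b}
  B via B→a: +{a}
  S via S→a B: +{a}
  S via S→b A: +{b}
  S: {a,b}  A: {b}  B: {a}
iter 2:
  A via A→B B: +{a}
  S: {a,b}  A: {a,b}  B: {a}
iter 3: — fixpoint
  S: {a,b}  A: {a,b}  B: {a}

FOLLOW sets:
seed FOLLOW(S) with $
[1]
  A→B B: FOLLOW(B) ⊇ FIRST(B) = {a}; new: +{a}
  B→a A S: FOLLOW(A) ⊇ FIRST(S) = {a,b}; new: +{a,b}
  B→a A S: FOLLOW(S) ⊇ FOLLOW(B) ⊇ {a}; new: +{a}
  S→a B: FOLLOW(B) ⊇ FOLLOW(S) ⊇ {$,a}; new: +{$}
  S→b A: FOLLOW(A) ⊇ FOLLOW(S) ⊇ {$,a}; new: +{$}
  FOLLOW[S]={$,a}  FOLLOW[A]={$,a,b}  FOLLOW[B]={$,a}
[2]
  A→B B: FOLLOW(B) ⊇ FOLLOW(A) ⊇ {$,a,b}; new: +{b}
  B→a A S: FOLLOW(S) ⊇ FOLLOW(B) ⊇ {$,a,b}; new: +{b}
  FOLLOW[S]={$,a,b}  FOLLOW[A]={$,a,b}  FOLLOW[B]={$,a,b}
[3] (no change)
  FOLLOW[S]={$,a,b}  FOLLOW[A]={$,a,b}  FOLLOW[B]={$,a,b}

FOLLOW(A) = ["$", "a", "b"]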